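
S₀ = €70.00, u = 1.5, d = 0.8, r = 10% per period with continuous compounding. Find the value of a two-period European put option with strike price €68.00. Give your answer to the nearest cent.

€6.04

Risk-neutral probability p = (e^0.1 − 0.8)/(1.5 − 0.8) = 0.3052/0.7000 = 0.4360
Terminal stock prices: S_uu = 157.5, S_ud = 84, S_dd = 44.8
Terminal payoffs (K − S): max(-89.5, 0) = 0, max(-16, 0) = 0, max(23.2, 0) = 23.2
Node u (S = 105): V_u = e^(−0.1)·[0.4360·0.0000 + 0.5640·0.0000] = 0.0000
Node d (S = 56): V_d = e^(−0.1)·[0.4360·0.0000 + 0.5640·23.2000] = 11.8405
Node 0 (S = 70): V_0 = e^(−0.1)·[0.4360·0.0000 + 0.5640·11.8405] = 6.0430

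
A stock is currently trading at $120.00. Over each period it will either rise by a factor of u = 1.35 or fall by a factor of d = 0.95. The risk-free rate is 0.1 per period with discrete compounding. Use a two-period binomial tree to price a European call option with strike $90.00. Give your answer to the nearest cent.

Risk-neutral probability p = (1 + 0.1 − 0.95)/(1.35 − 0.95) = 0.1500/0.4000 = 0.3750
Terminal stock prices: S_uu = 218.7, S_ud = 153.9, S_dd = 108.3
Terminal payoffs (S − K): max(128.7, 0) = 128.7, max(63.9, 0) = 63.9, max(18.3, 0) = 18.3
Node u (S = 162): V_u = 1/1.1·[0.3750·128.7000 + 0.6250·63.9000] = 80.1818
Node d (S = 114): V_d = 1/1.1·[0.3750·63.9000 + 0.6250·18.3000] = 32.1818
Node 0 (S = 120): V_0 = 1/1.1·[0.3750·80.1818 + 0.6250·32.1818] = 45.6198

$45.62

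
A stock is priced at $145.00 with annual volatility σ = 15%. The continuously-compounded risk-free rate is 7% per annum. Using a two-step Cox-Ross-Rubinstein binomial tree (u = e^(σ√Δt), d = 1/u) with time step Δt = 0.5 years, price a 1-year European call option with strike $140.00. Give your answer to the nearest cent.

CRR parameters: u = e^(σ√Δt) = e^(0.15·√0.5) = 1.1119, d = 1/u = 0.8994
Per-period rate: rΔt = 0.07·0.5 = 0.035, so R = e^0.035 = 1.0356
Risk-neutral probability p = (e^0.035 − 0.8994)/(1.1119 − 0.8994) = 0.1363/0.2125 = 0.6411
Terminal stock prices: S_uu = 179.3, S_ud = 145, S_dd = 117.3
Terminal payoffs (S − K): max(39.27, 0) = 39.27, max(5, 0) = 5, max(-22.72, 0) = 0
Node u (S = 161.2): V_u = e^(−0.035)·[0.6411·39.2651 + 0.3589·5.0000] = 26.0401
Node d (S = 130.4): V_d = e^(−0.035)·[0.6411·5.0000 + 0.3589·0.0000] = 3.0953
Node 0 (S = 145): V_0 = e^(−0.035)·[0.6411·26.0401 + 0.3589·3.0953] = 17.1929

$17.19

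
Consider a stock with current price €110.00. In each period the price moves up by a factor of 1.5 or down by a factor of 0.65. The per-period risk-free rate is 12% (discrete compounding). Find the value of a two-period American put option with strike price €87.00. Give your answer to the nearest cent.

€6.46

Risk-neutral probability p = (1 + 0.12 − 0.65)/(1.5 − 0.65) = 0.4700/0.8500 = 0.5529
Terminal stock prices: S_uu = 247.5, S_ud = 107.2, S_dd = 46.48
Terminal payoffs (K − S): max(-160.5, 0) = 0, max(-20.25, 0) = 0, max(40.52, 0) = 40.52
Node u (S = 165): continuation = 1/1.12·[0.5529·0.0000 + 0.4471·0.0000] = 0.0000; exercise value = 0.0000 ≤ continuation, so V_u = 0.0000
Node d (S = 71.5): continuation = 1/1.12·[0.5529·0.0000 + 0.4471·40.5250] = 16.1759; exercise value = 15.5000 ≤ continuation, so V_d = 16.1759
Node 0 (S = 110): continuation = 1/1.12·[0.5529·0.0000 + 0.4471·16.1759] = 6.4568; exercise value = 0.0000 ≤ continuation, so V_0 = 6.4568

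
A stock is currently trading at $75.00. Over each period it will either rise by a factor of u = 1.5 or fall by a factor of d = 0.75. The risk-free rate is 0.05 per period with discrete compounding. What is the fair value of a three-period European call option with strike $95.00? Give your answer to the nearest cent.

$16.59

Risk-neutral probability p = (1 + 0.05 − 0.75)/(1.5 − 0.75) = 0.3000/0.7500 = 0.4000
Terminal stock prices: S_uuu = 253.1, S_uud = 126.6, S_udd = 63.28, S_ddd = 31.64
Terminal payoffs (S − K): max(158.1, 0) = 158.1, max(31.56, 0) = 31.56, max(-31.72, 0) = 0, max(-63.36, 0) = 0
Node uu (S = 168.8): V_uu = 1/1.05·[0.4000·158.1250 + 0.6000·31.5625] = 78.2738
Node ud (S = 84.38): V_ud = 1/1.05·[0.4000·31.5625 + 0.6000·0.0000] = 12.0238
Node dd (S = 42.19): V_dd = 1/1.05·[0.4000·0.0000 + 0.6000·0.0000] = 0.0000
Node u (S = 112.5): V_u = 1/1.05·[0.4000·78.2738 + 0.6000·12.0238] = 36.6893
Node d (S = 56.25): V_d = 1/1.05·[0.4000·12.0238 + 0.6000·0.0000] = 4.5805
Node 0 (S = 75): V_0 = 1/1.05·[0.4000·36.6893 + 0.6000·4.5805] = 16.5943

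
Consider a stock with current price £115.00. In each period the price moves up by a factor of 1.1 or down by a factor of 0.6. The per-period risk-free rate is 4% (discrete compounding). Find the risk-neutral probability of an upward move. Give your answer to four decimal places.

Risk-neutral probability p = (1 + 0.04 − 0.6)/(1.1 − 0.6) = 0.4400/0.5000 = 0.8800

p = 0.8800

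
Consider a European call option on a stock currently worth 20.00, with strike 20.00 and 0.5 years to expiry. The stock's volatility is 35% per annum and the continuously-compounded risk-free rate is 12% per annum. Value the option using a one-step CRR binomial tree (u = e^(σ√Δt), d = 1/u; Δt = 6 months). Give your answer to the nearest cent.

CRR parameters: u = e^(σ√Δt) = e^(0.35·√0.5) = 1.2808, d = 1/u = 0.7808
Per-period rate: rΔt = 0.12·0.5 = 0.06, so R = e^0.06 = 1.0618
Risk-neutral probability p = (e^0.06 − 0.7808)/(1.2808 − 0.7808) = 0.2811/0.5000 = 0.5621
Terminal stock prices: S_u = 25.62, S_d = 15.62
Terminal payoffs (S − K): max(5.616, 0) = 5.616, max(-4.385, 0) = 0
Node 0 (S = 20): V_0 = e^(−0.06)·[0.5621·5.6161 + 0.4379·0.0000] = 2.9730

2.97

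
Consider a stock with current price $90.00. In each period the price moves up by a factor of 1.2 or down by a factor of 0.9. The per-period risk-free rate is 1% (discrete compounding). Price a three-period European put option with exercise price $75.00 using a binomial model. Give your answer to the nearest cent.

$2.32

Risk-neutral probability p = (1 + 0.01 − 0.9)/(1.2 − 0.9) = 0.1100/0.3000 = 0.3667
Terminal stock prices: S_uuu = 155.5, S_uud = 116.6, S_udd = 87.48, S_ddd = 65.61
Terminal payoffs (K − S): max(-80.52, 0) = 0, max(-41.64, 0) = 0, max(-12.48, 0) = 0, max(9.39, 0) = 9.39
Node uu (S = 129.6): V_uu = 1/1.01·[0.3667·0.0000 + 0.6333·0.0000] = 0.0000
Node ud (S = 97.2): V_ud = 1/1.01·[0.3667·0.0000 + 0.6333·0.0000] = 0.0000
Node dd (S = 72.9): V_dd = 1/1.01·[0.3667·0.0000 + 0.6333·9.3900] = 5.8881
Node u (S = 108): V_u = 1/1.01·[0.3667·0.0000 + 0.6333·0.0000] = 0.0000
Node d (S = 81): V_d = 1/1.01·[0.3667·0.0000 + 0.6333·5.8881] = 3.6922
Node 0 (S = 90): V_0 = 1/1.01·[0.3667·0.0000 + 0.6333·3.6922] = 2.3153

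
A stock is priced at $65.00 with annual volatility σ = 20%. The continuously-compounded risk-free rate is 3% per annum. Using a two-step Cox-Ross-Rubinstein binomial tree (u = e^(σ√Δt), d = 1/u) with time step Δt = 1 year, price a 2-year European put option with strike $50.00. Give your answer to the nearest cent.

$1.36

CRR parameters: u = e^(σ√Δt) = e^(0.2·√1) = 1.2214, d = 1/u = 0.8187
Per-period rate: rΔt = 0.03·1 = 0.03, so R = e^0.03 = 1.0305
Risk-neutral probability p = (e^0.03 − 0.8187)/(1.2214 − 0.8187) = 0.2117/0.4027 = 0.5258
Terminal stock prices: S_uu = 96.97, S_ud = 65, S_dd = 43.57
Terminal payoffs (K − S): max(-46.97, 0) = 0, max(-15, 0) = 0, max(6.429, 0) = 6.429
Node u (S = 79.39): V_u = e^(−0.03)·[0.5258·0.0000 + 0.4742·0.0000] = 0.0000
Node d (S = 53.22): V_d = e^(−0.03)·[0.5258·0.0000 + 0.4742·6.4292] = 2.9586
Node 0 (S = 65): V_0 = e^(−0.03)·[0.5258·0.0000 + 0.4742·2.9586] = 1.3615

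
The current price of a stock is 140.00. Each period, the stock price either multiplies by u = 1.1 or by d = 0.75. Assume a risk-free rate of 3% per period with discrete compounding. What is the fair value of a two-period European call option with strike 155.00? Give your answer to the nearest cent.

Risk-neutral probability p = (1 + 0.03 − 0.75)/(1.1 − 0.75) = 0.2800/0.3500 = 0.8000
Terminal stock prices: S_uu = 169.4, S_ud = 115.5, S_dd = 78.75
Terminal payoffs (S − K): max(14.4, 0) = 14.4, max(-39.5, 0) = 0, max(-76.25, 0) = 0
Node u (S = 154): V_u = 1/1.03·[0.8000·14.4000 + 0.2000·0.0000] = 11.1845
Node d (S = 105): V_d = 1/1.03·[0.8000·0.0000 + 0.2000·0.0000] = 0.0000
Node 0 (S = 140): V_0 = 1/1.03·[0.8000·11.1845 + 0.2000·0.0000] = 8.6870

8.69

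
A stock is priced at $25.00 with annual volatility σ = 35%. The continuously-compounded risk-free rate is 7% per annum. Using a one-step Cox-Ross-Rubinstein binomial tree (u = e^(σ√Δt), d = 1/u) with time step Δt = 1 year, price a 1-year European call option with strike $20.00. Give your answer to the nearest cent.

CRR parameters: u = e^(σ√Δt) = e^(0.35·√1) = 1.4191, d = 1/u = 0.7047
Per-period rate: rΔt = 0.07·1 = 0.07, so R = e^0.07 = 1.0725
Risk-neutral probability p = (e^0.07 − 0.7047)/(1.4191 − 0.7047) = 0.3678/0.7144 = 0.5149
Terminal stock prices: S_u = 35.48, S_d = 17.62
Terminal payoffs (S − K): max(15.48, 0) = 15.48, max(-2.383, 0) = 0
Node 0 (S = 25): V_0 = e^(−0.07)·[0.5149·15.4767 + 0.4851·0.0000] = 7.4299

$7.43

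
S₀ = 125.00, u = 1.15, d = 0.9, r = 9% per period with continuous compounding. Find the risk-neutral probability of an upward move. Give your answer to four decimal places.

p = 0.7767

Risk-neutral probability p = (e^0.09 − 0.9)/(1.15 − 0.9) = 0.1942/0.2500 = 0.7767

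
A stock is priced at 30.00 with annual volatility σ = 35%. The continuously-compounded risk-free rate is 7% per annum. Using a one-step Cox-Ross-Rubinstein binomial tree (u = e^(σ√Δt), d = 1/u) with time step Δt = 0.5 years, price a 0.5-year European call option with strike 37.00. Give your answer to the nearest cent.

0.70

CRR parameters: u = e^(σ√Δt) = e^(0.35·√0.5) = 1.2808, d = 1/u = 0.7808
Per-period rate: rΔt = 0.07·0.5 = 0.035, so R = e^0.035 = 1.0356
Risk-neutral probability p = (e^0.035 − 0.7808)/(1.2808 − 0.7808) = 0.2549/0.5000 = 0.5097
Terminal stock prices: S_u = 38.42, S_d = 23.42
Terminal payoffs (S − K): max(1.424, 0) = 1.424, max(-13.58, 0) = 0
Node 0 (S = 30): V_0 = e^(−0.035)·[0.5097·1.4241 + 0.4903·0.0000] = 0.7009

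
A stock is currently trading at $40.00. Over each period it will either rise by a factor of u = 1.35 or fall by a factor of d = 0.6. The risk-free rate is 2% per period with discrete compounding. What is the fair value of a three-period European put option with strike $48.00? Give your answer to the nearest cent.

$13.57

Risk-neutral probability p = (1 + 0.02 − 0.6)/(1.35 − 0.6) = 0.4200/0.7500 = 0.5600
Terminal stock prices: S_uuu = 98.42, S_uud = 43.74, S_udd = 19.44, S_ddd = 8.64
Terminal payoffs (K − S): max(-50.42, 0) = 0, max(4.26, 0) = 4.26, max(28.56, 0) = 28.56, max(39.36, 0) = 39.36
Node uu (S = 72.9): V_uu = 1/1.02·[0.5600·0.0000 + 0.4400·4.2600] = 1.8376
Node ud (S = 32.4): V_ud = 1/1.02·[0.5600·4.2600 + 0.4400·28.5600] = 14.6588
Node dd (S = 14.4): V_dd = 1/1.02·[0.5600·28.5600 + 0.4400·39.3600] = 32.6588
Node u (S = 54): V_u = 1/1.02·[0.5600·1.8376 + 0.4400·14.6588] = 7.3323
Node d (S = 24): V_d = 1/1.02·[0.5600·14.6588 + 0.4400·32.6588] = 22.1361
Node 0 (S = 40): V_0 = 1/1.02·[0.5600·7.3323 + 0.4400·22.1361] = 13.5745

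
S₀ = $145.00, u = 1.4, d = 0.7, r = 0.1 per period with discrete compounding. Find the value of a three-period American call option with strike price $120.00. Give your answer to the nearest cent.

Risk-neutral probability p = (1 + 0.1 − 0.7)/(1.4 − 0.7) = 0.4000/0.7000 = 0.5714
Terminal stock prices: S_uuu = 397.9, S_uud = 198.9, S_udd = 99.47, S_ddd = 49.73
Terminal payoffs (S − K): max(277.9, 0) = 277.9, max(78.94, 0) = 78.94, max(-20.53, 0) = 0, max(-70.27, 0) = 0
Node uu (S = 284.2): continuation = 1/1.1·[0.5714·277.8800 + 0.4286·78.9400] = 175.1091; exercise value = 164.2000 ≤ continuation, so V_uu = 175.1091
Node ud (S = 142.1): continuation = 1/1.1·[0.5714·78.9400 + 0.4286·0.0000] = 41.0078; exercise value = 22.1000 ≤ continuation, so V_ud = 41.0078
Node dd (S = 71.05): continuation = 1/1.1·[0.5714·0.0000 + 0.4286·0.0000] = 0.0000; exercise value = 0.0000 ≤ continuation, so V_dd = 0.0000
Node u (S = 203): continuation = 1/1.1·[0.5714·175.1091 + 0.4286·41.0078] = 106.9428; exercise value = 83.0000 ≤ continuation, so V_u = 106.9428
Node d (S = 101.5): continuation = 1/1.1·[0.5714·41.0078 + 0.4286·0.0000] = 21.3027; exercise value = 0.0000 ≤ continuation, so V_d = 21.3027
Node 0 (S = 145): continuation = 1/1.1·[0.5714·106.9428 + 0.4286·21.3027] = 63.8545; exercise value = 25.0000 ≤ continuation, so V_0 = 63.8545

$63.85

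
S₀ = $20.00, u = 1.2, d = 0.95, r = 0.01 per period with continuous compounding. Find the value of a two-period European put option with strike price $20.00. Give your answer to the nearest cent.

Risk-neutral probability p = (e^0.01 − 0.95)/(1.2 − 0.95) = 0.0601/0.2500 = 0.2402
Terminal stock prices: S_uu = 28.8, S_ud = 22.8, S_dd = 18.05
Terminal payoffs (K − S): max(-8.8, 0) = 0, max(-2.8, 0) = 0, max(1.95, 0) = 1.95
Node u (S = 24): V_u = e^(−0.01)·[0.2402·0.0000 + 0.7598·0.0000] = 0.0000
Node d (S = 19): V_d = e^(−0.01)·[0.2402·0.0000 + 0.7598·1.9500] = 1.4669
Node 0 (S = 20): V_0 = e^(−0.01)·[0.2402·0.0000 + 0.7598·1.4669] = 1.1034

$1.10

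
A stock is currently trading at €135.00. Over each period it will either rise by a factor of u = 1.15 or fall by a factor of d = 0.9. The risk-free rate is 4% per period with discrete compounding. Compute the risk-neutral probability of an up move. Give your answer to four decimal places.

Risk-neutral probability p = (1 + 0.04 − 0.9)/(1.15 − 0.9) = 0.1400/0.2500 = 0.5600

p = 0.5600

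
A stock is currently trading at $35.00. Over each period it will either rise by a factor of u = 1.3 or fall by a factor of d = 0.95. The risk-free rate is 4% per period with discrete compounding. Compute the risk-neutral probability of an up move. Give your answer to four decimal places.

Risk-neutral probability p = (1 + 0.04 − 0.95)/(1.3 − 0.95) = 0.0900/0.3500 = 0.2571

p = 0.2571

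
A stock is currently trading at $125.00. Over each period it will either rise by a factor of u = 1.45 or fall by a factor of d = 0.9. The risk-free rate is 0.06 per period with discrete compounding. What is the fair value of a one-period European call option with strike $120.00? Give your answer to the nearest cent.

$16.81

Risk-neutral probability p = (1 + 0.06 − 0.9)/(1.45 − 0.9) = 0.1600/0.5500 = 0.2909
Terminal stock prices: S_u = 181.2, S_d = 112.5
Terminal payoffs (S − K): max(61.25, 0) = 61.25, max(-7.5, 0) = 0
Node 0 (S = 125): V_0 = 1/1.06·[0.2909·61.2500 + 0.7091·0.0000] = 16.8096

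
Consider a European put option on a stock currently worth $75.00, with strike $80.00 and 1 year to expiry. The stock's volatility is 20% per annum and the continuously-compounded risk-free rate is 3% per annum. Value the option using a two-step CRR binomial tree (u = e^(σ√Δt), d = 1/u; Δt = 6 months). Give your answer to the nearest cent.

CRR parameters: u = e^(σ√Δt) = e^(0.2·√0.5) = 1.1519, d = 1/u = 0.8681
Per-period rate: rΔt = 0.03·0.5 = 0.015, so R = e^0.015 = 1.0151
Risk-neutral probability p = (e^0.015 − 0.8681)/(1.1519 − 0.8681) = 0.1470/0.2838 = 0.5180
Terminal stock prices: S_uu = 99.52, S_ud = 75, S_dd = 56.52
Terminal payoffs (K − S): max(-19.52, 0) = 0, max(5, 0) = 5, max(23.48, 0) = 23.48
Node u (S = 86.39): V_u = e^(−0.015)·[0.5180·0.0000 + 0.4820·5.0000] = 2.3743
Node d (S = 65.11): V_d = e^(−0.015)·[0.5180·5.0000 + 0.4820·23.4771] = 13.6997
Node 0 (S = 75): V_0 = e^(−0.015)·[0.5180·2.3743 + 0.4820·13.6997] = 7.7170

$7.72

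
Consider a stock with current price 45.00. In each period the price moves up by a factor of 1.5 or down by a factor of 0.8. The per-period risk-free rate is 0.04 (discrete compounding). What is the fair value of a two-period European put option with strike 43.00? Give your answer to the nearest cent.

Risk-neutral probability p = (1 + 0.04 − 0.8)/(1.5 − 0.8) = 0.2400/0.7000 = 0.3429
Terminal stock prices: S_uu = 101.2, S_ud = 54, S_dd = 28.8
Terminal payoffs (K − S): max(-58.25, 0) = 0, max(-11, 0) = 0, max(14.2, 0) = 14.2
Node u (S = 67.5): V_u = 1/1.04·[0.3429·0.0000 + 0.6571·0.0000] = 0.0000
Node d (S = 36): V_d = 1/1.04·[0.3429·0.0000 + 0.6571·14.2000] = 8.9725
Node 0 (S = 45): V_0 = 1/1.04·[0.3429·0.0000 + 0.6571·8.9725] = 5.6695

5.67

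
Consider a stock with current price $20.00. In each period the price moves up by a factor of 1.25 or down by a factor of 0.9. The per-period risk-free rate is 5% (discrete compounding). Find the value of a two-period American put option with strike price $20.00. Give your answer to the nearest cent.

$1.13

Risk-neutral probability p = (1 + 0.05 − 0.9)/(1.25 − 0.9) = 0.1500/0.3500 = 0.4286
Terminal stock prices: S_uu = 31.25, S_ud = 22.5, S_dd = 16.2
Terminal payoffs (K − S): max(-11.25, 0) = 0, max(-2.5, 0) = 0, max(3.8, 0) = 3.8
Node u (S = 25): continuation = 1/1.05·[0.4286·0.0000 + 0.5714·0.0000] = 0.0000; exercise value = 0.0000 ≤ continuation, so V_u = 0.0000
Node d (S = 18): continuation = 1/1.05·[0.4286·0.0000 + 0.5714·3.8000] = 2.0680; exercise value = 2.0000 ≤ continuation, so V_d = 2.0680
Node 0 (S = 20): continuation = 1/1.05·[0.4286·0.0000 + 0.5714·2.0680] = 1.1255; exercise value = 0.0000 ≤ continuation, so V_0 = 1.1255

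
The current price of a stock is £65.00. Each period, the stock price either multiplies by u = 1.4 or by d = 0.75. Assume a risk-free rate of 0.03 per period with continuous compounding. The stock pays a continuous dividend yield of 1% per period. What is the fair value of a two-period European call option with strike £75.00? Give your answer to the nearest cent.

£8.53

Per-period risk-free factor R = e^0.03 = 1.0305; dividend-adjusted growth = e^(0.03−0.01) = 1.0202.
Risk-neutral probability p = (1.0202 − 0.75)/(1.4 − 0.75) = 0.2702/0.6500 = 0.4157
Terminal stock prices: S_uu = 127.4, S_ud = 68.25, S_dd = 36.56
Terminal payoffs (S − K): max(52.4, 0) = 52.4, max(-6.75, 0) = 0, max(-38.44, 0) = 0
Node u (S = 91): V_u = e^(−0.03)·[0.4157·52.4000 + 0.5843·0.0000] = 21.1386
Node d (S = 48.75): V_d = e^(−0.03)·[0.4157·0.0000 + 0.5843·0.0000] = 0.0000
Node 0 (S = 65): V_0 = e^(−0.03)·[0.4157·21.1386 + 0.5843·0.0000] = 8.5275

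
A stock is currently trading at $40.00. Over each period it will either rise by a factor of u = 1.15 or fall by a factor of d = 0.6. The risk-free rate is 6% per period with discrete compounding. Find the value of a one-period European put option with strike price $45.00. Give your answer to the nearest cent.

$3.24

Risk-neutral probability p = (1 + 0.06 − 0.6)/(1.15 − 0.6) = 0.4600/0.5500 = 0.8364
Terminal stock prices: S_u = 46, S_d = 24
Terminal payoffs (K − S): max(-1, 0) = 0, max(21, 0) = 21
Node 0 (S = 40): V_0 = 1/1.06·[0.8364·0.0000 + 0.1636·21.0000] = 3.2419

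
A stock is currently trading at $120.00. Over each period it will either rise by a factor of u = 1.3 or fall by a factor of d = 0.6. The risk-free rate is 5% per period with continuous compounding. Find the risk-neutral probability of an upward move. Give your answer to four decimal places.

Risk-neutral probability p = (e^0.05 − 0.6)/(1.3 − 0.6) = 0.4513/0.7000 = 0.6447

p = 0.6447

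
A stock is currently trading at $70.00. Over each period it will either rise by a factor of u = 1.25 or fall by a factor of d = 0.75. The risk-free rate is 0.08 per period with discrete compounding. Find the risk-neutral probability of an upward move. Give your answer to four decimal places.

Risk-neutral probability p = (1 + 0.08 − 0.75)/(1.25 − 0.75) = 0.3300/0.5000 = 0.6600

p = 0.6600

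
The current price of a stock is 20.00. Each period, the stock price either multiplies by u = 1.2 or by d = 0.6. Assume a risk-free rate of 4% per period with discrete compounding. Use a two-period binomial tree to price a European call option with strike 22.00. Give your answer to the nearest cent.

3.38

Risk-neutral probability p = (1 + 0.04 − 0.6)/(1.2 − 0.6) = 0.4400/0.6000 = 0.7333
Terminal stock prices: S_uu = 28.8, S_ud = 14.4, S_dd = 7.2
Terminal payoffs (S − K): max(6.8, 0) = 6.8, max(-7.6, 0) = 0, max(-14.8, 0) = 0
Node u (S = 24): V_u = 1/1.04·[0.7333·6.8000 + 0.2667·0.0000] = 4.7949
Node d (S = 12): V_d = 1/1.04·[0.7333·0.0000 + 0.2667·0.0000] = 0.0000
Node 0 (S = 20): V_0 = 1/1.04·[0.7333·4.7949 + 0.2667·0.0000] = 3.3810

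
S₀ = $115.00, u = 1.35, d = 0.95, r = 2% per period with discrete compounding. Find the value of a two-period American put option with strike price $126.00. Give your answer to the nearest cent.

Risk-neutral probability p = (1 + 0.02 − 0.95)/(1.35 − 0.95) = 0.0700/0.4000 = 0.1750
Terminal stock prices: S_uu = 209.6, S_ud = 147.5, S_dd = 103.8
Terminal payoffs (K − S): max(-83.59, 0) = 0, max(-21.49, 0) = 0, max(22.21, 0) = 22.21
Node u (S = 155.2): continuation = 1/1.02·[0.1750·0.0000 + 0.8250·0.0000] = 0.0000; exercise value = 0.0000 ≤ continuation, so V_u = 0.0000
Node d (S = 109.2): continuation = 1/1.02·[0.1750·0.0000 + 0.8250·22.2125] = 17.9660; exercise value = 16.7500 ≤ continuation, so V_d = 17.9660
Node 0 (S = 115): continuation = 1/1.02·[0.1750·0.0000 + 0.8250·17.9660] = 14.5313; exercise value = 11.0000 ≤ continuation, so V_0 = 14.5313

$14.53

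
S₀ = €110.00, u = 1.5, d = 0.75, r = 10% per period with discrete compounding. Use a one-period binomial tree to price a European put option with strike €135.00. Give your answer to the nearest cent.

€25.45

Risk-neutral probability p = (1 + 0.1 − 0.75)/(1.5 − 0.75) = 0.3500/0.7500 = 0.4667
Terminal stock prices: S_u = 165, S_d = 82.5
Terminal payoffs (K − S): max(-30, 0) = 0, max(52.5, 0) = 52.5
Node 0 (S = 110): V_0 = 1/1.1·[0.4667·0.0000 + 0.5333·52.5000] = 25.4545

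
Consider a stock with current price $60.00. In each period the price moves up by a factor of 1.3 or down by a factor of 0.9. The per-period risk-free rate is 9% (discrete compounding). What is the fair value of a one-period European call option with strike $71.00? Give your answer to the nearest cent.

$3.05

Risk-neutral probability p = (1 + 0.09 − 0.9)/(1.3 − 0.9) = 0.1900/0.4000 = 0.4750
Terminal stock prices: S_u = 78, S_d = 54
Terminal payoffs (S − K): max(7, 0) = 7, max(-17, 0) = 0
Node 0 (S = 60): V_0 = 1/1.09·[0.4750·7.0000 + 0.5250·0.0000] = 3.0505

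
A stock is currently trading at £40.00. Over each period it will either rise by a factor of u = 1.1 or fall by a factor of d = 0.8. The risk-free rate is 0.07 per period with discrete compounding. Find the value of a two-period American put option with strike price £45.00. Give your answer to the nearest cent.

Risk-neutral probability p = (1 + 0.07 − 0.8)/(1.1 − 0.8) = 0.2700/0.3000 = 0.9000
Terminal stock prices: S_uu = 48.4, S_ud = 35.2, S_dd = 25.6
Terminal payoffs (K − S): max(-3.4, 0) = 0, max(9.8, 0) = 9.8, max(19.4, 0) = 19.4
Node u (S = 44): continuation = 1/1.07·[0.9000·0.0000 + 0.1000·9.8000] = 0.9159; exercise value = 1.0000 > continuation, so V_u = 1.0000 (exercise)
Node d (S = 32): continuation = 1/1.07·[0.9000·9.8000 + 0.1000·19.4000] = 10.0561; exercise value = 13.0000 > continuation, so V_d = 13.0000 (exercise)
Node 0 (S = 40): continuation = 1/1.07·[0.9000·1.0000 + 0.1000·13.0000] = 2.0561; exercise value = 5.0000 > continuation, so V_0 = 5.0000 (exercise)

£5.00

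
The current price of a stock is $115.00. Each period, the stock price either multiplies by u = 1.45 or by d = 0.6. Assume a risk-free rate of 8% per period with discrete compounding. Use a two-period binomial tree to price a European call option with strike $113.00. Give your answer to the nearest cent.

$35.21

Risk-neutral probability p = (1 + 0.08 − 0.6)/(1.45 − 0.6) = 0.4800/0.8500 = 0.5647
Terminal stock prices: S_uu = 241.8, S_ud = 100, S_dd = 41.4
Terminal payoffs (S − K): max(128.8, 0) = 128.8, max(-12.95, 0) = 0, max(-71.6, 0) = 0
Node u (S = 166.8): V_u = 1/1.08·[0.5647·128.7875 + 0.4353·0.0000] = 67.3399
Node d (S = 69): V_d = 1/1.08·[0.5647·0.0000 + 0.4353·0.0000] = 0.0000
Node 0 (S = 115): V_0 = 1/1.08·[0.5647·67.3399 + 0.4353·0.0000] = 35.2104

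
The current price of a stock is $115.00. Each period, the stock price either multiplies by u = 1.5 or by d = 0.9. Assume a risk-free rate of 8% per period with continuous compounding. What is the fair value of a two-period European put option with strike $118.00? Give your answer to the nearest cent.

$10.21

Risk-neutral probability p = (e^0.08 − 0.9)/(1.5 − 0.9) = 0.1833/0.6000 = 0.3055
Terminal stock prices: S_uu = 258.8, S_ud = 155.2, S_dd = 93.15
Terminal payoffs (K − S): max(-140.8, 0) = 0, max(-37.25, 0) = 0, max(24.85, 0) = 24.85
Node u (S = 172.5): V_u = e^(−0.08)·[0.3055·0.0000 + 0.6945·0.0000] = 0.0000
Node d (S = 103.5): V_d = e^(−0.08)·[0.3055·0.0000 + 0.6945·24.8500] = 15.9319
Node 0 (S = 115): V_0 = e^(−0.08)·[0.3055·0.0000 + 0.6945·15.9319] = 10.2143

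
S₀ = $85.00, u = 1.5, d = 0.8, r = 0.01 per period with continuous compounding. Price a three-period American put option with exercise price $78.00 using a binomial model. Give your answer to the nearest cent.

Risk-neutral probability p = (e^0.01 − 0.8)/(1.5 − 0.8) = 0.2101/0.7000 = 0.3001
Terminal stock prices: S_uuu = 286.9, S_uud = 153, S_udd = 81.6, S_ddd = 43.52
Terminal payoffs (K − S): max(-208.9, 0) = 0, max(-75, 0) = 0, max(-3.6, 0) = 0, max(34.48, 0) = 34.48
Node uu (S = 191.2): continuation = e^(−0.01)·[0.3001·0.0000 + 0.6999·0.0000] = 0.0000; exercise value = 0.0000 ≤ continuation, so V_uu = 0.0000
Node ud (S = 102): continuation = e^(−0.01)·[0.3001·0.0000 + 0.6999·0.0000] = 0.0000; exercise value = 0.0000 ≤ continuation, so V_ud = 0.0000
Node dd (S = 54.4): continuation = e^(−0.01)·[0.3001·0.0000 + 0.6999·34.4800] = 23.8934; exercise value = 23.6000 ≤ continuation, so V_dd = 23.8934
Node u (S = 127.5): continuation = e^(−0.01)·[0.3001·0.0000 + 0.6999·0.0000] = 0.0000; exercise value = 0.0000 ≤ continuation, so V_u = 0.0000
Node d (S = 68): continuation = e^(−0.01)·[0.3001·0.0000 + 0.6999·23.8934] = 16.5573; exercise value = 10.0000 ≤ continuation, so V_d = 16.5573
Node 0 (S = 85): continuation = e^(−0.01)·[0.3001·0.0000 + 0.6999·16.5573] = 11.4736; exercise value = 0.0000 ≤ continuation, so V_0 = 11.4736

$11.47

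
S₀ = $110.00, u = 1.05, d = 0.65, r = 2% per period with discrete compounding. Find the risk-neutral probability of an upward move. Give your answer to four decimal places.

Risk-neutral probability p = (1 + 0.02 − 0.65)/(1.05 − 0.65) = 0.3700/0.4000 = 0.9250

p = 0.9250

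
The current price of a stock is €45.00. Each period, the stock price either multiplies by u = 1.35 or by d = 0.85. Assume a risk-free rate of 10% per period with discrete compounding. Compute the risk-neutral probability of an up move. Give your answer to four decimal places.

Risk-neutral probability p = (1 + 0.1 − 0.85)/(1.35 − 0.85) = 0.2500/0.5000 = 0.5000

p = 0.5000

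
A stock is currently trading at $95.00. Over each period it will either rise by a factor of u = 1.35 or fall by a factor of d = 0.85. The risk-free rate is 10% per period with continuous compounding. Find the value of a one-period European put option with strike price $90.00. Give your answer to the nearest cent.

$4.10

Risk-neutral probability p = (e^0.1 − 0.85)/(1.35 − 0.85) = 0.2552/0.5000 = 0.5103
Terminal stock prices: S_u = 128.2, S_d = 80.75
Terminal payoffs (K − S): max(-38.25, 0) = 0, max(9.25, 0) = 9.25
Node 0 (S = 95): V_0 = e^(−0.1)·[0.5103·0.0000 + 0.4897·9.2500] = 4.0983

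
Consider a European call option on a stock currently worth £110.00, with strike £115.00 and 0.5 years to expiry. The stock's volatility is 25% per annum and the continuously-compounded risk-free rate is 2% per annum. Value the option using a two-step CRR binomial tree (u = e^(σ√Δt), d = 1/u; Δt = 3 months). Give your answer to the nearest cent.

£6.21

CRR parameters: u = e^(σ√Δt) = e^(0.25·√0.25) = 1.1331, d = 1/u = 0.8825
Per-period rate: rΔt = 0.02·0.25 = 0.005, so R = e^0.005 = 1.0050
Risk-neutral probability p = (e^0.005 − 0.8825)/(1.1331 − 0.8825) = 0.1225/0.2507 = 0.4888
Terminal stock prices: S_uu = 141.2, S_ud = 110, S_dd = 85.67
Terminal payoffs (S − K): max(26.24, 0) = 26.24, max(-5, 0) = 0, max(-29.33, 0) = 0
Node u (S = 124.6): V_u = e^(−0.005)·[0.4888·26.2428 + 0.5112·0.0000] = 12.7632
Node d (S = 97.07): V_d = e^(−0.005)·[0.4888·0.0000 + 0.5112·0.0000] = 0.0000
Node 0 (S = 110): V_0 = e^(−0.005)·[0.4888·12.7632 + 0.5112·0.0000] = 6.2074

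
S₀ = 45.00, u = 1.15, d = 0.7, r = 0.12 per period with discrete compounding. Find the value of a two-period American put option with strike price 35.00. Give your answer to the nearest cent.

0.21

Risk-neutral probability p = (1 + 0.12 − 0.7)/(1.15 − 0.7) = 0.4200/0.4500 = 0.9333
Terminal stock prices: S_uu = 59.51, S_ud = 36.22, S_dd = 22.05
Terminal payoffs (K − S): max(-24.51, 0) = 0, max(-1.225, 0) = 0, max(12.95, 0) = 12.95
Node u (S = 51.75): continuation = 1/1.12·[0.9333·0.0000 + 0.0667·0.0000] = 0.0000; exercise value = 0.0000 ≤ continuation, so V_u = 0.0000
Node d (S = 31.5): continuation = 1/1.12·[0.9333·0.0000 + 0.0667·12.9500] = 0.7708; exercise value = 3.5000 > continuation, so V_d = 3.5000 (exercise)
Node 0 (S = 45): continuation = 1/1.12·[0.9333·0.0000 + 0.0667·3.5000] = 0.2083; exercise value = 0.0000 ≤ continuation, so V_0 = 0.2083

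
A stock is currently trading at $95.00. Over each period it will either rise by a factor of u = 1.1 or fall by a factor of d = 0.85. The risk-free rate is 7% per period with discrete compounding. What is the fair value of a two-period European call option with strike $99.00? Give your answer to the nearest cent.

Risk-neutral probability p = (1 + 0.07 − 0.85)/(1.1 − 0.85) = 0.2200/0.2500 = 0.8800
Terminal stock prices: S_uu = 115, S_ud = 88.83, S_dd = 68.64
Terminal payoffs (S − K): max(15.95, 0) = 15.95, max(-10.17, 0) = 0, max(-30.36, 0) = 0
Node u (S = 104.5): V_u = 1/1.07·[0.8800·15.9500 + 0.1200·0.0000] = 13.1178
Node d (S = 80.75): V_d = 1/1.07·[0.8800·0.0000 + 0.1200·0.0000] = 0.0000
Node 0 (S = 95): V_0 = 1/1.07·[0.8800·13.1178 + 0.1200·0.0000] = 10.7884

$10.79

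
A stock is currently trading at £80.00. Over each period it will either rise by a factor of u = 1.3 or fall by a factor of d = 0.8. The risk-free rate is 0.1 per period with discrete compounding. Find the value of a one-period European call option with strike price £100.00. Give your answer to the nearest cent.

Risk-neutral probability p = (1 + 0.1 − 0.8)/(1.3 − 0.8) = 0.3000/0.5000 = 0.6000
Terminal stock prices: S_u = 104, S_d = 64
Terminal payoffs (S − K): max(4, 0) = 4, max(-36, 0) = 0
Node 0 (S = 80): V_0 = 1/1.1·[0.6000·4.0000 + 0.4000·0.0000] = 2.1818

£2.18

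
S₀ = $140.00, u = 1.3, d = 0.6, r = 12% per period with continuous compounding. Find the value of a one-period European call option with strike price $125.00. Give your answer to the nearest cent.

Risk-neutral probability p = (e^0.12 − 0.6)/(1.3 − 0.6) = 0.5275/0.7000 = 0.7536
Terminal stock prices: S_u = 182, S_d = 84
Terminal payoffs (S − K): max(57, 0) = 57, max(-41, 0) = 0
Node 0 (S = 140): V_0 = e^(−0.12)·[0.7536·57.0000 + 0.2464·0.0000] = 38.0962

$38.10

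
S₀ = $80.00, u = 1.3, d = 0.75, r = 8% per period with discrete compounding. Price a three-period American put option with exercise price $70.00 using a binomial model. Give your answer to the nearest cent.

Risk-neutral probability p = (1 + 0.08 − 0.75)/(1.3 − 0.75) = 0.3300/0.5500 = 0.6000
Terminal stock prices: S_uuu = 175.8, S_uud = 101.4, S_udd = 58.5, S_ddd = 33.75
Terminal payoffs (K − S): max(-105.8, 0) = 0, max(-31.4, 0) = 0, max(11.5, 0) = 11.5, max(36.25, 0) = 36.25
Node uu (S = 135.2): continuation = 1/1.08·[0.6000·0.0000 + 0.4000·0.0000] = 0.0000; exercise value = 0.0000 ≤ continuation, so V_uu = 0.0000
Node ud (S = 78): continuation = 1/1.08·[0.6000·0.0000 + 0.4000·11.5000] = 4.2593; exercise value = 0.0000 ≤ continuation, so V_ud = 4.2593
Node dd (S = 45): continuation = 1/1.08·[0.6000·11.5000 + 0.4000·36.2500] = 19.8148; exercise value = 25.0000 > continuation, so V_dd = 25.0000 (exercise)
Node u (S = 104): continuation = 1/1.08·[0.6000·0.0000 + 0.4000·4.2593] = 1.5775; exercise value = 0.0000 ≤ continuation, so V_u = 1.5775
Node d (S = 60): continuation = 1/1.08·[0.6000·4.2593 + 0.4000·25.0000] = 11.6255; exercise value = 10.0000 ≤ continuation, so V_d = 11.6255
Node 0 (S = 80): continuation = 1/1.08·[0.6000·1.5775 + 0.4000·11.6255] = 5.1821; exercise value = 0.0000 ≤ continuation, so V_0 = 5.1821

$5.18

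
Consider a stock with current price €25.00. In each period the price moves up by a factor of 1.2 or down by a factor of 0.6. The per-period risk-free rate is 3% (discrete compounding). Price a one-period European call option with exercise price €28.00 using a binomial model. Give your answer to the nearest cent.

€1.39

Risk-neutral probability p = (1 + 0.03 − 0.6)/(1.2 − 0.6) = 0.4300/0.6000 = 0.7167
Terminal stock prices: S_u = 30, S_d = 15
Terminal payoffs (S − K): max(2, 0) = 2, max(-13, 0) = 0
Node 0 (S = 25): V_0 = 1/1.03·[0.7167·2.0000 + 0.2833·0.0000] = 1.3916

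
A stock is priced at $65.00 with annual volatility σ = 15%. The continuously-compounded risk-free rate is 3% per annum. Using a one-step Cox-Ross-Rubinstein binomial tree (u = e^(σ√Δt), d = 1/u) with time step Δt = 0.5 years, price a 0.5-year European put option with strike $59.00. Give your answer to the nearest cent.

$0.24

CRR parameters: u = e^(σ√Δt) = e^(0.15·√0.5) = 1.1119, d = 1/u = 0.8994
Per-period rate: rΔt = 0.03·0.5 = 0.015, so R = e^0.015 = 1.0151
Risk-neutral probability p = (e^0.015 − 0.8994)/(1.1119 − 0.8994) = 0.1157/0.2125 = 0.5446
Terminal stock prices: S_u = 72.27, S_d = 58.46
Terminal payoffs (K − S): max(-13.27, 0) = 0, max(0.5413, 0) = 0.5413
Node 0 (S = 65): V_0 = e^(−0.015)·[0.5446·0.0000 + 0.4554·0.5413] = 0.2428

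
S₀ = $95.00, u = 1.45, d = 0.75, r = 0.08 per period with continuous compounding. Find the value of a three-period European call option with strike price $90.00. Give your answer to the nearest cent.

Risk-neutral probability p = (e^0.08 − 0.75)/(1.45 − 0.75) = 0.3333/0.7000 = 0.4761
Terminal stock prices: S_uuu = 289.6, S_uud = 149.8, S_udd = 77.48, S_ddd = 40.08
Terminal payoffs (S − K): max(199.6, 0) = 199.6, max(59.8, 0) = 59.8, max(-12.52, 0) = 0, max(-49.92, 0) = 0
Node uu (S = 199.7): V_uu = e^(−0.08)·[0.4761·199.6194 + 0.5239·59.8031] = 116.6570
Node ud (S = 103.3): V_ud = e^(−0.08)·[0.4761·59.8031 + 0.5239·0.0000] = 26.2846
Node dd (S = 53.44): V_dd = e^(−0.08)·[0.4761·0.0000 + 0.5239·0.0000] = 0.0000
Node u (S = 137.8): V_u = e^(−0.08)·[0.4761·116.6570 + 0.5239·26.2846] = 63.9841
Node d (S = 71.25): V_d = e^(−0.08)·[0.4761·26.2846 + 0.5239·0.0000] = 11.5525
Node 0 (S = 95): V_0 = e^(−0.08)·[0.4761·63.9841 + 0.5239·11.5525] = 33.7089

$33.71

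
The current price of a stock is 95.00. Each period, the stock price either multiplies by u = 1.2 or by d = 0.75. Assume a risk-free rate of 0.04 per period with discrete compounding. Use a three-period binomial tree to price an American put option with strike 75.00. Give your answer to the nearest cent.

Risk-neutral probability p = (1 + 0.04 − 0.75)/(1.2 − 0.75) = 0.2900/0.4500 = 0.6444
Terminal stock prices: S_uuu = 164.2, S_uud = 102.6, S_udd = 64.12, S_ddd = 40.08
Terminal payoffs (K − S): max(-89.16, 0) = 0, max(-27.6, 0) = 0, max(10.88, 0) = 10.88, max(34.92, 0) = 34.92
Node uu (S = 136.8): continuation = 1/1.04·[0.6444·0.0000 + 0.3556·0.0000] = 0.0000; exercise value = 0.0000 ≤ continuation, so V_uu = 0.0000
Node ud (S = 85.5): continuation = 1/1.04·[0.6444·0.0000 + 0.3556·10.8750] = 3.7179; exercise value = 0.0000 ≤ continuation, so V_ud = 3.7179
Node dd (S = 53.44): continuation = 1/1.04·[0.6444·10.8750 + 0.3556·34.9219] = 18.6779; exercise value = 21.5625 > continuation, so V_dd = 21.5625 (exercise)
Node u (S = 114): continuation = 1/1.04·[0.6444·0.0000 + 0.3556·3.7179] = 1.2711; exercise value = 0.0000 ≤ continuation, so V_u = 1.2711
Node d (S = 71.25): continuation = 1/1.04·[0.6444·3.7179 + 0.3556·21.5625] = 9.6757; exercise value = 3.7500 ≤ continuation, so V_d = 9.6757
Node 0 (S = 95): continuation = 1/1.04·[0.6444·1.2711 + 0.3556·9.6757] = 4.0956; exercise value = 0.0000 ≤ continuation, so V_0 = 4.0956

4.10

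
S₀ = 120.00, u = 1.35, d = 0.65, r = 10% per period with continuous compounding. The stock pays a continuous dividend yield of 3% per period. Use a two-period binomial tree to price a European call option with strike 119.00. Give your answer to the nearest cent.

29.74

Per-period risk-free factor R = e^0.1 = 1.1052; dividend-adjusted growth = e^(0.1−0.03) = 1.0725.
Risk-neutral probability p = (1.0725 − 0.65)/(1.35 − 0.65) = 0.4225/0.7000 = 0.6036
Terminal stock prices: S_uu = 218.7, S_ud = 105.3, S_dd = 50.7
Terminal payoffs (S − K): max(99.7, 0) = 99.7, max(-13.7, 0) = 0, max(-68.3, 0) = 0
Node u (S = 162): V_u = e^(−0.1)·[0.6036·99.7000 + 0.3964·0.0000] = 54.4506
Node d (S = 78): V_d = e^(−0.1)·[0.6036·0.0000 + 0.3964·0.0000] = 0.0000
Node 0 (S = 120): V_0 = e^(−0.1)·[0.6036·54.4506 + 0.3964·0.0000] = 29.7379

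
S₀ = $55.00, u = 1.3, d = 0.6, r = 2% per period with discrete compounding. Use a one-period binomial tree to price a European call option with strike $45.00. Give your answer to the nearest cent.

Risk-neutral probability p = (1 + 0.02 − 0.6)/(1.3 − 0.6) = 0.4200/0.7000 = 0.6000
Terminal stock prices: S_u = 71.5, S_d = 33
Terminal payoffs (S − K): max(26.5, 0) = 26.5, max(-12, 0) = 0
Node 0 (S = 55): V_0 = 1/1.02·[0.6000·26.5000 + 0.4000·0.0000] = 15.5882

$15.59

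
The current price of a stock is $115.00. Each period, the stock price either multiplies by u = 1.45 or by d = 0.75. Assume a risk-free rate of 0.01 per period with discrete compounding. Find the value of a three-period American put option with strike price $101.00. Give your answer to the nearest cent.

$16.12

Risk-neutral probability p = (1 + 0.01 − 0.75)/(1.45 − 0.75) = 0.2600/0.7000 = 0.3714
Terminal stock prices: S_uuu = 350.6, S_uud = 181.3, S_udd = 93.8, S_ddd = 48.52
Terminal payoffs (K − S): max(-249.6, 0) = 0, max(-80.34, 0) = 0, max(7.203, 0) = 7.203, max(52.48, 0) = 52.48
Node uu (S = 241.8): continuation = 1/1.01·[0.3714·0.0000 + 0.6286·0.0000] = 0.0000; exercise value = 0.0000 ≤ continuation, so V_uu = 0.0000
Node ud (S = 125.1): continuation = 1/1.01·[0.3714·0.0000 + 0.6286·7.2031] = 4.4829; exercise value = 0.0000 ≤ continuation, so V_ud = 4.4829
Node dd (S = 64.69): continuation = 1/1.01·[0.3714·7.2031 + 0.6286·52.4844] = 35.3125; exercise value = 36.3125 > continuation, so V_dd = 36.3125 (exercise)
Node u (S = 166.8): continuation = 1/1.01·[0.3714·0.0000 + 0.6286·4.4829] = 2.7899; exercise value = 0.0000 ≤ continuation, so V_u = 2.7899
Node d (S = 86.25): continuation = 1/1.01·[0.3714·4.4829 + 0.6286·36.3125] = 24.2476; exercise value = 14.7500 ≤ continuation, so V_d = 24.2476
Node 0 (S = 115): continuation = 1/1.01·[0.3714·2.7899 + 0.6286·24.2476] = 16.1164; exercise value = 0.0000 ≤ continuation, so V_0 = 16.1164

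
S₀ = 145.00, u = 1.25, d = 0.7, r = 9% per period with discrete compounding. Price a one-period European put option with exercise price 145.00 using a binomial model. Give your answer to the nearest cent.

11.61

Risk-neutral probability p = (1 + 0.09 − 0.7)/(1.25 − 0.7) = 0.3900/0.5500 = 0.7091
Terminal stock prices: S_u = 181.2, S_d = 101.5
Terminal payoffs (K − S): max(-36.25, 0) = 0, max(43.5, 0) = 43.5
Node 0 (S = 145): V_0 = 1/1.09·[0.7091·0.0000 + 0.2909·43.5000] = 11.6097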